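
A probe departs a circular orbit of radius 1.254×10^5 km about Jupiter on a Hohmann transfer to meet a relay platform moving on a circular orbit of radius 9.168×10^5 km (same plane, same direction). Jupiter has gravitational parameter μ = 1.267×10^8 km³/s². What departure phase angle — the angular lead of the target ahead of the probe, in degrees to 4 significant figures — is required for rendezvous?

φ = 102.9°

Semi-major axis of the transfer orbit: a_t = (1.254×10^5 + 9.168×10^5)/2 = 5.211×10^5 km.
Transfer time t = π√(a_t³/μ) = 1.04989×10^5 s.
Target angular speed ω₂ = √(μ/r₂³) = 1.28226×10^-5 rad/s.
Angle swept by the target during transfer: ω₂·t = 1.3462 rad = 77.13°.
The probe traverses 180° on the transfer ellipse, so the target must lead by 180° − 77.13° = 102.9°.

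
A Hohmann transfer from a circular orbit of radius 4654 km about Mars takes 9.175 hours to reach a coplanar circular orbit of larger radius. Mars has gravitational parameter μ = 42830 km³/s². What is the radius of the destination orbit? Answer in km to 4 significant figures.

r₂ = 28930 km

Transfer time t = 9.175 hours = 33030 s, and t = π√(a_t³/μ).
So a_t = (μ t²/π²)^(1/3) = (42830 × (33030)² / π²)^(1/3) = 16791 km.
Since a_t = (r₁ + r₂)/2, r₂ = 2a_t − r₁ = 2×16791 − 4654 = 28928 km.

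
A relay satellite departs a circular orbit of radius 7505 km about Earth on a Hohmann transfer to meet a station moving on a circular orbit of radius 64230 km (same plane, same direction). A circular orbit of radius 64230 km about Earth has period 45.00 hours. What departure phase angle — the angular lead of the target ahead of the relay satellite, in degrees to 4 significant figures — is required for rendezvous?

φ = 104.9°

From Kepler's third law T² = 4π²r³/μ at r = 64230 km, T = 45.00 hours = 45.00 × 3600 s = 1.620×10^5 s: μ = 4π²r³/T² = 3.98606×10^5 km³/s².
Semi-major axis of the transfer orbit: a_t = (7505 + 64230)/2 = 35867.5 km.
The half-period of the transfer ellipse is t = π√(a_t³/μ) = 33800 s.
The target's mean motion on its circular orbit is ω₂ = √(μ/r₂³) = 3.879×10^-5 rad/s.
Angle swept by the target during transfer: ω₂·t = 1.311 rad = 75.11°.
Arrival is 180° from departure on the ellipse, so φ = 180° − 75.11° = 104.9°.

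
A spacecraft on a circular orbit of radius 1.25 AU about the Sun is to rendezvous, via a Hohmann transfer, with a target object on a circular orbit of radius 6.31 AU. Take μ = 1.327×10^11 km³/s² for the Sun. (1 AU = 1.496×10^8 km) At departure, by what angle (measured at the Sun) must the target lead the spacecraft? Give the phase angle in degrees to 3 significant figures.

In km: r₁ = 1.25 × 1.496×10^8 = 1.870×10^8 km; r₂ = 6.31 × 1.496×10^8 = 9.43976×10^8 km.
Transfer-ellipse semi-major axis a_t = (r₁ + r₂)/2 = (1.870×10^8 + 9.43976×10^8)/2 = 5.65488×10^8 km.
Transfer time t = π√(a_t³/μ) = 1.1597×10^8 s.
Target angular speed ω₂ = √(μ/r₂³) = 1.2560×10^-8 rad/s.
Angle swept by the target during transfer: ω₂·t = 1.4566 rad = 83.46°.
The spacecraft traverses 180° on the transfer ellipse, so the target must lead by 180° − 83.46° = 96.5°.

φ = 96.5°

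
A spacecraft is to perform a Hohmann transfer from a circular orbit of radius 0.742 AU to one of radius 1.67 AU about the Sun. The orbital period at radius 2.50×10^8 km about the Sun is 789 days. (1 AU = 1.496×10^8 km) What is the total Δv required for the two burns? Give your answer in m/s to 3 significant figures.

From Kepler's third law T² = 4π²r³/μ at r = 2.50×10^8 km, T = 789 days = 789 × 86400 s = 6.81696×10^7 s: μ = 4π²r³/T² = 1.32739×10^11 km³/s².
In km: r₁ = 0.742 × 1.496×10^8 = 1.110032×10^8 km; r₂ = 1.67 × 1.496×10^8 = 2.49832×10^8 km.
The Hohmann ellipse has a_t = (r₁ + r₂)/2 = 1.804176×10^8 km.
At r₁ the circular-orbit speed is v₁ = √(μ/r₁) = 34.581 km/s.
On the transfer ellipse at r₁, v² = μ(2/r − 1/a) gives v_p = √[μ(2/r₁ − 1/a_t)] = 40.693 km/s.
First burn Δv₁ = |v_p − v₁| = 6.112 km/s.
Circular speed at r₂: v₂ = √(μ/r₂) = 23.05 km/s.
Transfer-orbit speed at r₂: v_a = √[μ(2/r₂ − 1/a_t)] = 18.08 km/s.
Second burn Δv₂ = |v₂ − v_a| = 4.970 km/s.
Δv = Δv₁ + Δv₂ = 6.112 + 4.970 = 11.08 km/s.

Δv = 11100 m/s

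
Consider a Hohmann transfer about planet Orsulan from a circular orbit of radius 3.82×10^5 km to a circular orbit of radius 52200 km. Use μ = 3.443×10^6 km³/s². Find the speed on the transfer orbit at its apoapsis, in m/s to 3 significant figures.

v = 1470 m/s

Semi-major axis of the transfer orbit: a_t = (3.820×10^5 + 52200)/2 = 2.171×10^5 km.
At apoapsis, r = 3.820×10^5 km.
Applying v² = μ(2/r − 1/a_t): v = 1.472 km/s.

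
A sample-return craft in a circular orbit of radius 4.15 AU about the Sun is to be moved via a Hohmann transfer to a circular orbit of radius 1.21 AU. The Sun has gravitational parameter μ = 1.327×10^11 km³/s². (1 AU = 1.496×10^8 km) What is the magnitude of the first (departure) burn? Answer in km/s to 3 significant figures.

Δv₁ = 4.80 km/s

In km: r₁ = 4.15 × 1.496×10^8 = 6.2084×10^8 km; r₂ = 1.21 × 1.496×10^8 = 1.81016×10^8 km.
Transfer-ellipse semi-major axis a_t = (r₁ + r₂)/2 = (6.2084×10^8 + 1.81016×10^8)/2 = 4.00928×10^8 km.
Circular speed at r = 6.2084×10^8 km: v_c = √(μ/r) = 14.62 km/s.
Transfer-orbit speed at the same r (vis-viva, a = a_t): v_t = √[μ(2/r − 1/a_t)] = 9.824 km/s.
Δv₁ = |v_t − v_c| = |9.824 − 14.62| = 4.796 km/s.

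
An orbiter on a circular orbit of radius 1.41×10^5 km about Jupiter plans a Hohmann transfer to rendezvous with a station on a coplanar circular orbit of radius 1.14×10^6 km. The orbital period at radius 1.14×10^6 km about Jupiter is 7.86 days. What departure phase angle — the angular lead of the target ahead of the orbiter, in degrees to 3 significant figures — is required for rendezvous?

From Kepler's third law T² = 4π²r³/μ at r = 1.14×10^6 km, T = 7.86 days = 7.86 × 86400 s = 6.79104×10^5 s: μ = 4π²r³/T² = 1.26824×10^8 km³/s².
The Hohmann ellipse has a_t = (r₁ + r₂)/2 = 6.405×10^5 km.
The half-period of the transfer ellipse is t = π√(a_t³/μ) = 1.430×10^5 s.
The target's mean motion on its circular orbit is ω₂ = √(μ/r₂³) = 9.252×10^-6 rad/s.
Angle swept by the target during transfer: ω₂·t = 1.323 rad = 75.80°.
Arrival is 180° from departure on the ellipse, so φ = 180° − 75.80° = 104°.

φ = 104°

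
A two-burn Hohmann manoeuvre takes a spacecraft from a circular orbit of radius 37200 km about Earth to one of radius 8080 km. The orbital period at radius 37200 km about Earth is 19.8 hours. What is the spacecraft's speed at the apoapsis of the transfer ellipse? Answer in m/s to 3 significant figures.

v = 1960 m/s

From Kepler's third law T² = 4π²r³/μ at r = 37200 km, T = 19.8 hours = 19.8 × 3600 s = 71280 s: μ = 4π²r³/T² = 3.99994×10^5 km³/s².
Transfer-ellipse semi-major axis a_t = (r₁ + r₂)/2 = (37200 + 8080)/2 = 22640 km.
At apoapsis, r = 37200 km.
From the vis-viva equation, v = √[μ(2/r − 1/a_t)] = 1.959 km/s.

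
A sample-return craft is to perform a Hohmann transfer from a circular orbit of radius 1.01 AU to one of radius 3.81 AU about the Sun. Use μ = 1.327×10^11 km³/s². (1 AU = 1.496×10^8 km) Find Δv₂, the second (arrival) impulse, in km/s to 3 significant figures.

In km: r₁ = 1.01 × 1.496×10^8 = 1.51096×10^8 km; r₂ = 3.81 × 1.496×10^8 = 5.69976×10^8 km.
The Hohmann ellipse has a_t = (r₁ + r₂)/2 = 3.60536×10^8 km.
On the circular orbit at r = 5.69976×10^8 km, v_c = √(μ/r) = 15.2583 km/s.
Transfer-orbit speed at the same r (vis-viva, a = a_t): v_t = √[μ(2/r − 1/a_t)] = 9.87778 km/s.
Δv₂ = |v_t − v_c| = |9.87778 − 15.2583| = 5.381 km/s.

Δv₂ = 5.38 km/s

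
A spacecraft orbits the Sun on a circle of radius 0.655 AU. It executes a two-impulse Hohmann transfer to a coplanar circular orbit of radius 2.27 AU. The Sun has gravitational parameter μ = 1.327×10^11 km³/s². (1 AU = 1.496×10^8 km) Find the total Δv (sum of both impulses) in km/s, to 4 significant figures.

Δv = 15.59 km/s

In km: r₁ = 0.655 × 1.496×10^8 = 9.7988×10^7 km; r₂ = 2.27 × 1.496×10^8 = 3.39592×10^8 km.
The Hohmann ellipse has a_t = (r₁ + r₂)/2 = 2.1879×10^8 km.
At r₁ the circular-orbit speed is v₁ = √(μ/r₁) = 36.800 km/s.
Transfer-orbit speed at r₁ (vis-viva equation): v_p = √[μ(2/r₁ − 1/a_t)] = 45.847 km/s.
First burn Δv₁ = |v_p − v₁| = 9.047 km/s.
At r₂, v₂ = √(μ/r₂) = 19.768 km/s.
Transfer-orbit speed at r₂: v_a = √[μ(2/r₂ − 1/a_t)] = 13.229 km/s.
Second burn Δv₂ = |v₂ − v_a| = 6.539 km/s.
Δv = Δv₁ + Δv₂ = 9.047 + 6.539 = 15.59 km/s.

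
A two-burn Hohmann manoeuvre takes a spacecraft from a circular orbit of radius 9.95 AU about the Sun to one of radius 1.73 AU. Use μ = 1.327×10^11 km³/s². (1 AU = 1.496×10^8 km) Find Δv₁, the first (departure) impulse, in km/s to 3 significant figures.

Δv₁ = 4.30 km/s

In km: r₁ = 9.95 × 1.496×10^8 = 1.48852×10^9 km; r₂ = 1.73 × 1.496×10^8 = 2.58808×10^8 km.
The Hohmann ellipse has a_t = (r₁ + r₂)/2 = 8.73664×10^8 km.
Circular speed at r = 1.48852×10^9 km: v_c = √(μ/r) = 9.442 km/s.
Transfer-orbit speed at the same r (vis-viva, a = a_t): v_t = √[μ(2/r − 1/a_t)] = 5.139 km/s.
Δv₁ = |v_t − v_c| = |5.139 − 9.442| = 4.303 km/s.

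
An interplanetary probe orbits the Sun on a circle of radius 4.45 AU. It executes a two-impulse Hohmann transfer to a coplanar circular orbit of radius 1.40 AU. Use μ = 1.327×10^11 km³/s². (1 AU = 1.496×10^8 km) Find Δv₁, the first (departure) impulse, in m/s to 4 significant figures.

In km: r₁ = 4.45 × 1.496×10^8 = 6.6572×10^8 km; r₂ = 1.40 × 1.496×10^8 = 2.0944×10^8 km.
Transfer-ellipse semi-major axis a_t = (r₁ + r₂)/2 = (6.6572×10^8 + 2.0944×10^8)/2 = 4.3758×10^8 km.
On the circular orbit at r = 6.6572×10^8 km, v_c = √(μ/r) = 14.119 km/s.
Transfer-orbit speed at the same r (vis-viva, a = a_t): v_t = √[μ(2/r − 1/a_t)] = 9.7677 km/s.
Δv₁ = |v_t − v_c| = |9.7677 − 14.119| = 4.351 km/s.

Δv₁ = 4351 m/s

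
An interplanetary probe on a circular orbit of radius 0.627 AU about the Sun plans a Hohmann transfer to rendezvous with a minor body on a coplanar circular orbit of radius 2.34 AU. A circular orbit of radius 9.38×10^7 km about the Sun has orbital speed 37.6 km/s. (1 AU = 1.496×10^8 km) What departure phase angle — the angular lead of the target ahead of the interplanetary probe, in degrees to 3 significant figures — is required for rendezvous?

From the circular-orbit relation v² = μ/r at r = 9.38×10^7 km: μ = v²r = (37.6)² × 9.38×10^7 = 1.32611×10^11 km³/s².
In km: r₁ = 0.627 × 1.496×10^8 = 9.37992×10^7 km; r₂ = 2.34 × 1.496×10^8 = 3.50064×10^8 km.
The Hohmann ellipse has a_t = (r₁ + r₂)/2 = 2.219316×10^8 km.
The half-period of the transfer ellipse is t = π√(a_t³/μ) = 2.85226×10^7 s.
The target's mean motion on its circular orbit is ω₂ = √(μ/r₂³) = 5.55991×10^-8 rad/s.
Angle swept by the target during transfer: ω₂·t = 1.5858 rad = 90.86°.
The interplanetary probe traverses 180° on the transfer ellipse, so the target must lead by 180° − 90.86° = 89.1°.

φ = 89.1°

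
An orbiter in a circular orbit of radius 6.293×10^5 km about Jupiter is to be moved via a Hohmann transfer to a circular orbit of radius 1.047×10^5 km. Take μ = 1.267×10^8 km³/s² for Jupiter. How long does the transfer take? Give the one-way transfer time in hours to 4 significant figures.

t = 17.24 hours

Semi-major axis of the transfer orbit: a_t = (6.293×10^5 + 1.047×10^5)/2 = 3.670×10^5 km.
By Kepler's third law the transfer-orbit period is T = 2π√(a_t³/μ), so t = T/2 = 62050 s.
Converting: 62050 s ÷ 3600 s/hour = 17.24 hours.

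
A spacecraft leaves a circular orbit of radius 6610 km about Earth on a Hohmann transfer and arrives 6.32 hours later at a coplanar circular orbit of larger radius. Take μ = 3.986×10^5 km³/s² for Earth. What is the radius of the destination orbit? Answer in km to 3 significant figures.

Transfer time t = 6.32 hours = 22752 s, and t = π√(a_t³/μ).
So a_t = (μ t²/π²)^(1/3) = (3.986×10^5 × (22752)² / π²)^(1/3) = 27548 km.
Since a_t = (r₁ + r₂)/2, r₂ = 2a_t − r₁ = 2×27548 − 6610 = 48486 km.

r₂ = 48500 km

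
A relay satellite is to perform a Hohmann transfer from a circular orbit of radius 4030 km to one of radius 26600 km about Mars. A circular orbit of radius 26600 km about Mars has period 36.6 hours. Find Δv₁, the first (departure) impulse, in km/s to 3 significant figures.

From Kepler's third law T² = 4π²r³/μ at r = 26600 km, T = 36.6 hours = 36.6 × 3600 s = 1.3176×10^5 s: μ = 4π²r³/T² = 42799.4 km³/s².
The Hohmann ellipse has a_t = (r₁ + r₂)/2 = 15315 km.
Circular speed at r = 4030 km: v_c = √(μ/r) = 3.259 km/s.
Vis-viva on the transfer ellipse at r = 4030 km gives v_t = √[μ(2/r − 1/a_t)] = 4.295 km/s.
Δv₁ = |v_t − v_c| = |4.295 − 3.259| = 1.036 km/s.

Δv₁ = 1.04 km/s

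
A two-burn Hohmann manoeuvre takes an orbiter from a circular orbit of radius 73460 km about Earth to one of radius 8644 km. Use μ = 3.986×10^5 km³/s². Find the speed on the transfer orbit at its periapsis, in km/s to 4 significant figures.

v = 9.084 km/s

Semi-major axis of the transfer orbit: a_t = (73460 + 8644)/2 = 41052 km.
At periapsis, r = 8644 km.
From the vis-viva equation, v = √[μ(2/r − 1/a_t)] = 9.084 km/s.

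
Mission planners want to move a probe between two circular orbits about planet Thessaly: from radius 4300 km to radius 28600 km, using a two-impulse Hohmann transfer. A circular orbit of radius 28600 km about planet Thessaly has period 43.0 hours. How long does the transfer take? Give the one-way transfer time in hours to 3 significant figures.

t = 9.38 hours

From Kepler's third law T² = 4π²r³/μ at r = 28600 km, T = 43.0 hours = 43.0 × 3600 s = 1.548×10^5 s: μ = 4π²r³/T² = 38540.4 km³/s².
The Hohmann ellipse has a_t = (r₁ + r₂)/2 = 16450 km.
Transfer time t = π√(a_t³/μ) = π√((16450)³ / 38540.4) = 33760 s.
Converting: 33760 s ÷ 3600 s/hour = 9.38 hours.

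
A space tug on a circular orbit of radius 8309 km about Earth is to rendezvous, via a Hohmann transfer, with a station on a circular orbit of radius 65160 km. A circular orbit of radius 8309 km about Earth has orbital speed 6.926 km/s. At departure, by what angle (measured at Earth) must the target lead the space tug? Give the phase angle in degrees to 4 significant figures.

φ = 103.8°

From the circular-orbit relation v² = μ/r at r = 8309 km: μ = v²r = (6.926)² × 8309 = 3.98578×10^5 km³/s².
The Hohmann ellipse has a_t = (r₁ + r₂)/2 = 36734.5 km.
Transfer time t = π√(a_t³/μ) = 35035 s.
Target angular speed ω₂ = √(μ/r₂³) = 3.7956×10^-5 rad/s.
Angle swept by the target during transfer: ω₂·t = 1.3298 rad = 76.19°.
The space tug traverses 180° on the transfer ellipse, so the target must lead by 180° − 76.19° = 103.8°.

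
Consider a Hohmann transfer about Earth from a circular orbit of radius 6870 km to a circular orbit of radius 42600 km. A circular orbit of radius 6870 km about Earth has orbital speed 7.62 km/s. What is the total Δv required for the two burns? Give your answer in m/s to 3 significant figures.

From the circular-orbit relation v² = μ/r at r = 6870 km: μ = v²r = (7.62)² × 6870 = 3.98902×10^5 km³/s².
Transfer-ellipse semi-major axis a_t = (r₁ + r₂)/2 = (6870 + 42600)/2 = 24735 km.
At r₁ the circular-orbit speed is v₁ = √(μ/r₁) = 7.620 km/s.
On the transfer ellipse at r₁, v² = μ(2/r − 1/a) gives v_p = √[μ(2/r₁ − 1/a_t)] = 10.00 km/s.
First burn Δv₁ = |v_p − v₁| = 2.380 km/s.
Circular speed at r₂: v₂ = √(μ/r₂) = 3.060 km/s.
Transfer-orbit speed at r₂: v_a = √[μ(2/r₂ − 1/a_t)] = 1.613 km/s.
Second burn Δv₂ = |v₂ − v_a| = 1.447 km/s.
Δv = Δv₁ + Δv₂ = 2.380 + 1.447 = 3.827 km/s.

Δv = 3830 m/s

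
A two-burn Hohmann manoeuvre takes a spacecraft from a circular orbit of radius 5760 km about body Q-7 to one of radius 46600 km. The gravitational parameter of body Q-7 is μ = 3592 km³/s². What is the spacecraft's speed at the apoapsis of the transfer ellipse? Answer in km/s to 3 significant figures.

v = 0.130 km/s

The Hohmann ellipse has a_t = (r₁ + r₂)/2 = 26180 km.
At apoapsis, r = 46600 km.
From the vis-viva equation, v = √[μ(2/r − 1/a_t)] = 0.1302 km/s.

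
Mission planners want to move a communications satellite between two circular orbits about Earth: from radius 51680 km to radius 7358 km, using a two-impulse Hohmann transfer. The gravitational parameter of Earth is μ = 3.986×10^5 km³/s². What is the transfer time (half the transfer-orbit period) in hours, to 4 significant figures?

Transfer-ellipse semi-major axis a_t = (r₁ + r₂)/2 = (51680 + 7358)/2 = 29519 km.
By Kepler's third law the transfer-orbit period is T = 2π√(a_t³/μ), so t = T/2 = 25237 s.
Converting: 25237 s ÷ 3600 s/hour = 7.010 hours.

t = 7.010 hours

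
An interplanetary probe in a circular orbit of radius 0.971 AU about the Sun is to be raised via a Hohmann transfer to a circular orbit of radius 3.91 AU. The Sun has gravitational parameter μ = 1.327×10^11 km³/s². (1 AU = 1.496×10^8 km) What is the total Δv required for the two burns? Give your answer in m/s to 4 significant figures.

In km: r₁ = 0.971 × 1.496×10^8 = 1.452616×10^8 km; r₂ = 3.91 × 1.496×10^8 = 5.84936×10^8 km.
Semi-major axis of the transfer orbit: a_t = (1.452616×10^8 + 5.84936×10^8)/2 = 3.650988×10^8 km.
At r₁ the circular-orbit speed is v₁ = √(μ/r₁) = 30.225 km/s.
Transfer-orbit speed at r₁ (vis-viva equation): v_p = √[μ(2/r₁ − 1/a_t)] = 38.257 km/s.
First burn Δv₁ = |v_p − v₁| = 8.032 km/s.
Circular speed at r₂: v₂ = √(μ/r₂) = 15.062 km/s.
Transfer-orbit speed at r₂: v_a = √[μ(2/r₂ − 1/a_t)] = 9.5006 km/s.
Second burn Δv₂ = |v₂ − v_a| = 5.561 km/s.
Δv = Δv₁ + Δv₂ = 8.032 + 5.561 = 13.59 km/s.

Δv = 13590 m/s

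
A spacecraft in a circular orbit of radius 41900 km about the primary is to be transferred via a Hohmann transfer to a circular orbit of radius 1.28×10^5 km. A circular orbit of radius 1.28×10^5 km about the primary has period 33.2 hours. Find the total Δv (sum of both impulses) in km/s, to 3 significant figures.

Δv = 4.68 km/s

From Kepler's third law T² = 4π²r³/μ at r = 1.28×10^5 km, T = 33.2 hours = 33.2 × 3600 s = 1.1952×10^5 s: μ = 4π²r³/T² = 5.79573×10^6 km³/s².
Transfer-ellipse semi-major axis a_t = (r₁ + r₂)/2 = (41900 + 1.280×10^5)/2 = 84950 km.
Circular speed at r₁: v₁ = √(μ/r₁) = √(5.79573×10^6/41900) = 11.761 km/s.
On the transfer ellipse at r₁, v² = μ(2/r − 1/a) gives v_p = √[μ(2/r₁ − 1/a_t)] = 14.437 km/s.
First burn Δv₁ = |v_p − v₁| = 2.676 km/s.
At r₂, v₂ = √(μ/r₂) = 6.729 km/s.
Transfer-orbit speed at r₂: v_a = √[μ(2/r₂ − 1/a_t)] = 4.726 km/s.
Second burn Δv₂ = |v₂ − v_a| = 2.003 km/s.
Δv = Δv₁ + Δv₂ = 2.676 + 2.003 = 4.679 km/s.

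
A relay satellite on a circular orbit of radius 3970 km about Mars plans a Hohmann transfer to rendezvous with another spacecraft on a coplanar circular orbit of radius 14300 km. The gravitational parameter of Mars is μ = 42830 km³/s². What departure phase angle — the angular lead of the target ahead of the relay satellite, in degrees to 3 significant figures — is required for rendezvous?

φ = 88.1°

Transfer-ellipse semi-major axis a_t = (r₁ + r₂)/2 = (3970 + 14300)/2 = 9135 km.
The half-period of the transfer ellipse is t = π√(a_t³/μ) = 13254 s.
Target angular speed ω₂ = √(μ/r₂³) = 1.2102×10^-4 rad/s.
Angle swept by the target during transfer: ω₂·t = 1.604 rad = 91.90°.
Arrival is 180° from departure on the ellipse, so φ = 180° − 91.90° = 88.1°.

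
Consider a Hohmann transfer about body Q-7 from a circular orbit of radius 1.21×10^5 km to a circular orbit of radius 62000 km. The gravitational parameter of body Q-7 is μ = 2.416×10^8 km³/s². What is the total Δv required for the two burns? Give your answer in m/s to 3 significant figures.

The Hohmann ellipse has a_t = (r₁ + r₂)/2 = 91500 km.
At r₁ the circular-orbit speed is v₁ = √(μ/r₁) = 44.684 km/s.
On the transfer ellipse at r₁, vis-viva equation gives v_a = √[μ(2/r₁ − 1/a_t)] = 36.782 km/s.
First burn Δv₁ = |v_a − v₁| = 7.902 km/s.
At r₂, v₂ = √(μ/r₂) = 62.424 km/s.
Transfer-orbit speed at r₂: v_p = √[μ(2/r₂ − 1/a_t)] = 71.785 km/s.
Second burn Δv₂ = |v₂ − v_p| = 9.361 km/s.
Δv = Δv₁ + Δv₂ = 7.902 + 9.361 = 17.26 km/s.

Δv = 17300 m/s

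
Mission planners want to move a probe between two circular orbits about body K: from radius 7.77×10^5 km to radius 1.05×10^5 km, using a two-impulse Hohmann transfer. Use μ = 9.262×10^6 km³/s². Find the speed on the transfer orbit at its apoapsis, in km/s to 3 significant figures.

The Hohmann ellipse has a_t = (r₁ + r₂)/2 = 4.410×10^5 km.
At apoapsis, r = 7.770×10^5 km.
From the vis-viva equation, v = √[μ(2/r − 1/a_t)] = 1.685 km/s.

v = 1.68 km/s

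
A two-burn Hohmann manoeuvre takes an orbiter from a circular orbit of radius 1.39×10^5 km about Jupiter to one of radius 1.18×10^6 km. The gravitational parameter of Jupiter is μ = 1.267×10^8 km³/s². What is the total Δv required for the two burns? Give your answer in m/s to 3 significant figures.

Δv = 15800 m/s

The Hohmann ellipse has a_t = (r₁ + r₂)/2 = 6.595×10^5 km.
Circular speed at r₁: v₁ = √(μ/r₁) = √(1.267×10^8/1.390×10^5) = 30.191 km/s.
On the transfer ellipse at r₁, vis-viva gives v_p = √[μ(2/r₁ − 1/a_t)] = 40.384 km/s.
First burn Δv₁ = |v_p − v₁| = 10.193 km/s.
Circular speed at r₂: v₂ = √(μ/r₂) = 10.3621 km/s.
Transfer-orbit speed at r₂: v_a = √[μ(2/r₂ − 1/a_t)] = 4.75716 km/s.
Second burn Δv₂ = |v₂ − v_a| = 5.6049 km/s.
Δv = Δv₁ + Δv₂ = 10.193 + 5.6049 = 15.80 km/s.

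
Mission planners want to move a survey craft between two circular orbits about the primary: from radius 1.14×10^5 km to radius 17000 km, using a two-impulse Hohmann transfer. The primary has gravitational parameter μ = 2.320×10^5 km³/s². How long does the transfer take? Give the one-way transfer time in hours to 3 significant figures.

The Hohmann ellipse has a_t = (r₁ + r₂)/2 = 65500 km.
Transfer time t = π√(a_t³/μ) = π√((65500)³ / 2.320×10^5) = 1.093×10^5 s.
Converting: 1.093×10^5 s ÷ 3600 s/hour = 30.4 hours.

t = 30.4 hours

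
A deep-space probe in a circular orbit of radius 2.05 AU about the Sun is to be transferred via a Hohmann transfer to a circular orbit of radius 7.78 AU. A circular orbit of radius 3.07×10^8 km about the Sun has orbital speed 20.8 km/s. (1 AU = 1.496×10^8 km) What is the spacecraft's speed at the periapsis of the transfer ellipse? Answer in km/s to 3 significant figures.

From the circular-orbit relation v² = μ/r at r = 3.07×10^8 km: μ = v²r = (20.8)² × 3.07×10^8 = 1.32820×10^11 km³/s².
In km: r₁ = 2.05 × 1.496×10^8 = 3.0668×10^8 km; r₂ = 7.78 × 1.496×10^8 = 1.163888×10^9 km.
Semi-major axis of the transfer orbit: a_t = (3.0668×10^8 + 1.163888×10^9)/2 = 7.35284×10^8 km.
At periapsis, r = 3.0668×10^8 km.
Applying v² = μ(2/r − 1/a_t): v = 26.18 km/s.

v = 26.2 km/s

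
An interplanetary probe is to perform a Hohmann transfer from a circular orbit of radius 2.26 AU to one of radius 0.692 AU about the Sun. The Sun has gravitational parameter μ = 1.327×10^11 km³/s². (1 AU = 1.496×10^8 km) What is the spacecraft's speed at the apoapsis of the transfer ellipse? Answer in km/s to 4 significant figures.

v = 13.57 km/s

In km: r₁ = 2.26 × 1.496×10^8 = 3.38096×10^8 km; r₂ = 0.692 × 1.496×10^8 = 1.035232×10^8 km.
Transfer-ellipse semi-major axis a_t = (r₁ + r₂)/2 = (3.38096×10^8 + 1.035232×10^8)/2 = 2.208096×10^8 km.
At apoapsis, r = 3.38096×10^8 km.
Applying v² = μ(2/r − 1/a_t): v = 13.57 km/s.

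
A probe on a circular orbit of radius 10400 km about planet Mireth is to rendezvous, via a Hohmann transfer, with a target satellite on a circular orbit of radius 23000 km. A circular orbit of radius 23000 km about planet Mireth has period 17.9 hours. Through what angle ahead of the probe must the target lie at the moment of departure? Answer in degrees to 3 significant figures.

φ = 68.6°

From Kepler's third law T² = 4π²r³/μ at r = 23000 km, T = 17.9 hours = 17.9 × 3600 s = 64440 s: μ = 4π²r³/T² = 1.15673×10^5 km³/s².
Semi-major axis of the transfer orbit: a_t = (10400 + 23000)/2 = 16700 km.
The half-period of the transfer ellipse is t = π√(a_t³/μ) = 19935 s.
The target's mean motion on its circular orbit is ω₂ = √(μ/r₂³) = 9.7504×10^-5 rad/s.
Angle swept by the target during transfer: ω₂·t = 1.944 rad = 111.4°.
The probe traverses 180° on the transfer ellipse, so the target must lead by 180° − 111.4° = 68.6°.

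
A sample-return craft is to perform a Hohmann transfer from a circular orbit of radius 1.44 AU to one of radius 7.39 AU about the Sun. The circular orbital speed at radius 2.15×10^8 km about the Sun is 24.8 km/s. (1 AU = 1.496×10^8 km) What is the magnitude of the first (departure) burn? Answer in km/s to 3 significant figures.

From the circular-orbit relation v² = μ/r at r = 2.15×10^8 km: μ = v²r = (24.8)² × 2.15×10^8 = 1.32234×10^11 km³/s².
In km: r₁ = 1.44 × 1.496×10^8 = 2.15424×10^8 km; r₂ = 7.39 × 1.496×10^8 = 1.105544×10^9 km.
Semi-major axis of the transfer orbit: a_t = (2.15424×10^8 + 1.105544×10^9)/2 = 6.60484×10^8 km.
On the circular orbit at r = 2.15424×10^8 km, v_c = √(μ/r) = 24.776 km/s.
Transfer-orbit speed at the same r (vis-viva, a = a_t): v_t = √[μ(2/r − 1/a_t)] = 32.054 km/s.
Δv₁ = |v_t − v_c| = |32.054 − 24.776| = 7.278 km/s.

Δv₁ = 7.28 km/s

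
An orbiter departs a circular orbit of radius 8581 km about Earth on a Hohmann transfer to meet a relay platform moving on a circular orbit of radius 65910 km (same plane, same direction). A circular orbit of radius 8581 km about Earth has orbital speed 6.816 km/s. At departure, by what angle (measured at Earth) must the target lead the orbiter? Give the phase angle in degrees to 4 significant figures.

φ = 103.5°

From the circular-orbit relation v² = μ/r at r = 8581 km: μ = v²r = (6.816)² × 8581 = 3.98655×10^5 km³/s².
Transfer-ellipse semi-major axis a_t = (r₁ + r₂)/2 = (8581 + 65910)/2 = 37245.5 km.
Transfer time t = π√(a_t³/μ) = 35765 s.
The target's mean motion on its circular orbit is ω₂ = √(μ/r₂³) = 3.7314×10^-5 rad/s.
Angle swept by the target during transfer: ω₂·t = 1.3345 rad = 76.46°.
Arrival is 180° from departure on the ellipse, so φ = 180° − 76.46° = 103.5°.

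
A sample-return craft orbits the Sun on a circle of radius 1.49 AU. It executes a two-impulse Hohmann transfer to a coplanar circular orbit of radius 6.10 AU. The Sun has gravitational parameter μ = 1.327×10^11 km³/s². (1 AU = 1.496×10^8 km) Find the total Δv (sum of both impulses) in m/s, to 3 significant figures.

Δv = 11000 m/s

In km: r₁ = 1.49 × 1.496×10^8 = 2.22904×10^8 km; r₂ = 6.10 × 1.496×10^8 = 9.1256×10^8 km.
Semi-major axis of the transfer orbit: a_t = (2.22904×10^8 + 9.1256×10^8)/2 = 5.67732×10^8 km.
Circular speed at r₁: v₁ = √(μ/r₁) = √(1.327×10^11/2.22904×10^8) = 24.399 km/s.
On the transfer ellipse at r₁, vis-viva gives v_p = √[μ(2/r₁ − 1/a_t)] = 30.934 km/s.
First burn Δv₁ = |v_p − v₁| = 6.535 km/s.
At r₂, v₂ = √(μ/r₂) = 12.059 km/s.
Transfer-orbit speed at r₂: v_a = √[μ(2/r₂ − 1/a_t)] = 7.5560 km/s.
Second burn Δv₂ = |v₂ − v_a| = 4.503 km/s.
Δv = Δv₁ + Δv₂ = 6.535 + 4.503 = 11.04 km/s.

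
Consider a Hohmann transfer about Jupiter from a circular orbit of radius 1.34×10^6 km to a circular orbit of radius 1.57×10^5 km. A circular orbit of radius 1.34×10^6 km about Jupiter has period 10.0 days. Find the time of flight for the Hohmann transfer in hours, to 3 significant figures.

From Kepler's third law T² = 4π²r³/μ at r = 1.34×10^6 km, T = 10.0 days = 10.0 × 86400 s = 8.640×10^5 s: μ = 4π²r³/T² = 1.27247×10^8 km³/s².
Semi-major axis of the transfer orbit: a_t = (1.340×10^6 + 1.570×10^5)/2 = 7.485×10^5 km.
Transfer time t = π√(a_t³/μ) = π√((7.485×10^5)³ / 1.27247×10^8) = 1.803×10^5 s.
Converting: 1.803×10^5 s ÷ 3600 s/hour = 50.1 hours.

t = 50.1 hours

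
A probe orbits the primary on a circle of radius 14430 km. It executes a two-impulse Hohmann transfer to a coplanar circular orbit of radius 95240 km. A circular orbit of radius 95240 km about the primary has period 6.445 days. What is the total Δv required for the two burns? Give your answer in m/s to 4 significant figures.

From Kepler's third law T² = 4π²r³/μ at r = 95240 km, T = 6.445 days = 6.445 × 86400 s = 5.56848×10^5 s: μ = 4π²r³/T² = 1.09988×10^5 km³/s².
Semi-major axis of the transfer orbit: a_t = (14430 + 95240)/2 = 54835 km.
At r₁ the circular-orbit speed is v₁ = √(μ/r₁) = 2.7608 km/s.
On the transfer ellipse at r₁, v² = μ(2/r − 1/a) gives v_p = √[μ(2/r₁ − 1/a_t)] = 3.6385 km/s.
First burn Δv₁ = |v_p − v₁| = 0.8777 km/s.
At r₂, v₂ = √(μ/r₂) = 1.07464 km/s.
Transfer-orbit speed at r₂: v_a = √[μ(2/r₂ − 1/a_t)] = 0.551273 km/s.
Second burn Δv₂ = |v₂ − v_a| = 0.5234 km/s.
Δv = Δv₁ + Δv₂ = 0.8777 + 0.5234 = 1.401 km/s.

Δv = 1401 m/s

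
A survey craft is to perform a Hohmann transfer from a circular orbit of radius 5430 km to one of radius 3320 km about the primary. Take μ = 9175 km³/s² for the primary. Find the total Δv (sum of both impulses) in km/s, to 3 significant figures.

Transfer-ellipse semi-major axis a_t = (r₁ + r₂)/2 = (5430 + 3320)/2 = 4375 km.
At r₁ the circular-orbit speed is v₁ = √(μ/r₁) = 1.2999 km/s.
On the transfer ellipse at r₁, v² = μ(2/r − 1/a) gives v_a = √[μ(2/r₁ − 1/a_t)] = 1.1324 km/s.
First burn Δv₁ = |v_a − v₁| = 0.1675 km/s.
Circular speed at r₂: v₂ = √(μ/r₂) = 1.6624 km/s.
Transfer-orbit speed at r₂: v_p = √[μ(2/r₂ − 1/a_t)] = 1.8520 km/s.
Second burn Δv₂ = |v₂ − v_p| = 0.1896 km/s.
Δv = Δv₁ + Δv₂ = 0.1675 + 0.1896 = 0.3571 km/s.

Δv = 0.357 km/s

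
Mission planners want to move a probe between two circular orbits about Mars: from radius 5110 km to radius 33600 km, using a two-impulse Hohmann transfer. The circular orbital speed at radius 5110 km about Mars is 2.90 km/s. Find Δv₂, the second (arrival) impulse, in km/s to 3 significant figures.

From the circular-orbit relation v² = μ/r at r = 5110 km: μ = v²r = (2.90)² × 5110 = 42975.1 km³/s².
The Hohmann ellipse has a_t = (r₁ + r₂)/2 = 19355 km.
On the circular orbit at r = 33600 km, v_c = √(μ/r) = 1.1309 km/s.
Vis-viva on the transfer ellipse at r = 33600 km gives v_t = √[μ(2/r − 1/a_t)] = 0.58110 km/s.
Δv₂ = |v_t − v_c| = |0.58110 − 1.1309| = 0.5498 km/s.

Δv₂ = 0.550 km/s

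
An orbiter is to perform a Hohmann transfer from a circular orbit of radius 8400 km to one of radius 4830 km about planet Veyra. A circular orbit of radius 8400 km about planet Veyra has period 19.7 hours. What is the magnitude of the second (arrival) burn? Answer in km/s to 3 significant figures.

Δv₂ = 0.125 km/s

From Kepler's third law T² = 4π²r³/μ at r = 8400 km, T = 19.7 hours = 19.7 × 3600 s = 70920 s: μ = 4π²r³/T² = 4652.22 km³/s².
Transfer-ellipse semi-major axis a_t = (r₁ + r₂)/2 = (8400 + 4830)/2 = 6615 km.
Circular speed at r = 4830 km: v_c = √(μ/r) = 0.98142 km/s.
Vis-viva on the transfer ellipse at r = 4830 km gives v_t = √[μ(2/r − 1/a_t)] = 1.1059 km/s.
Δv₂ = |v_t − v_c| = |1.1059 − 0.98142| = 0.1245 km/s.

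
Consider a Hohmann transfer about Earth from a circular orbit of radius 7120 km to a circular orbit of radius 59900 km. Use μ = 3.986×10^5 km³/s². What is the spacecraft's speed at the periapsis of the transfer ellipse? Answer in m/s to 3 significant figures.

v = 10000 m/s

Transfer-ellipse semi-major axis a_t = (r₁ + r₂)/2 = (7120 + 59900)/2 = 33510 km.
At periapsis, r = 7120 km.
Applying v² = μ(2/r − 1/a_t): v = 10.00 km/s.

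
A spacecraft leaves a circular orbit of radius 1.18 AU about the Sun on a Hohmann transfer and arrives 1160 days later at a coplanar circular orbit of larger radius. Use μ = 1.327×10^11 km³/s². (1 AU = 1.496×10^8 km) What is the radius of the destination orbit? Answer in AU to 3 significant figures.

r₂ = 5.68 AU

In km: r₁ = 1.18 × 1.496×10^8 = 1.76528×10^8 km.
Transfer time t = 1160 days = 1.00224×10^8 s, and t = π√(a_t³/μ).
So a_t = (μ t²/π²)^(1/3) = (1.327×10^11 × (1.00224×10^8)² / π²)^(1/3) = 5.1306×10^8 km.
Since a_t = (r₁ + r₂)/2, r₂ = 2a_t − r₁ = 2×5.1306×10^8 − 1.76528×10^8 = 8.49592×10^8 km.
In AU: r₂ = 8.49592×10^8 / 1.496×10^8 = 5.68 AU.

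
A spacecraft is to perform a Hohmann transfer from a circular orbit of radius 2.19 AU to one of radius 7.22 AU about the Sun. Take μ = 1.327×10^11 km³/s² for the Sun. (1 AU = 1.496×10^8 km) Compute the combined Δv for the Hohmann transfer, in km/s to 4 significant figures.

In km: r₁ = 2.19 × 1.496×10^8 = 3.27624×10^8 km; r₂ = 7.22 × 1.496×10^8 = 1.080112×10^9 km.
Semi-major axis of the transfer orbit: a_t = (3.27624×10^8 + 1.080112×10^9)/2 = 7.03868×10^8 km.
Circular speed at r₁: v₁ = √(μ/r₁) = √(1.327×10^11/3.27624×10^8) = 20.126 km/s.
Transfer-orbit speed at r₁ (v² = μ(2/r − 1/a)): v_p = √[μ(2/r₁ − 1/a_t)] = 24.931 km/s.
First burn Δv₁ = |v_p − v₁| = 4.805 km/s.
At r₂, v₂ = √(μ/r₂) = 11.084 km/s.
Transfer-orbit speed at r₂: v_a = √[μ(2/r₂ − 1/a_t)] = 7.5621 km/s.
Second burn Δv₂ = |v₂ − v_a| = 3.522 km/s.
Total Δv = Δv₁ + Δv₂ = 8.327 km/s.

Δv = 8.327 km/s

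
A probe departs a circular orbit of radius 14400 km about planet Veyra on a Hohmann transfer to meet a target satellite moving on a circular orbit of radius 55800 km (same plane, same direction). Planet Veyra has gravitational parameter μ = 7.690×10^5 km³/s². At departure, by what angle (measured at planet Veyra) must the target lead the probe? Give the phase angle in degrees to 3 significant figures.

φ = 90.2°

The Hohmann ellipse has a_t = (r₁ + r₂)/2 = 35100 km.
Transfer time t = π√(a_t³/μ) = 23558 s.
Target angular speed ω₂ = √(μ/r₂³) = 6.6529×10^-5 rad/s.
Angle swept by the target during transfer: ω₂·t = 1.5673 rad = 89.80°.
Arrival is 180° from departure on the ellipse, so φ = 180° − 89.80° = 90.2°.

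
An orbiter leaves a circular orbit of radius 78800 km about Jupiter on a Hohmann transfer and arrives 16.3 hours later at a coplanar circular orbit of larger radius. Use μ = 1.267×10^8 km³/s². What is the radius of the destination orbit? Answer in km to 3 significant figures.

r₂ = 6.28×10^5 km

Transfer time t = 16.3 hours = 58680 s, and t = π√(a_t³/μ).
So a_t = (μ t²/π²)^(1/3) = (1.267×10^8 × (58680)² / π²)^(1/3) = 3.5358×10^5 km.
Since a_t = (r₁ + r₂)/2, r₂ = 2a_t − r₁ = 2×3.5358×10^5 − 78800 = 6.2836×10^5 km.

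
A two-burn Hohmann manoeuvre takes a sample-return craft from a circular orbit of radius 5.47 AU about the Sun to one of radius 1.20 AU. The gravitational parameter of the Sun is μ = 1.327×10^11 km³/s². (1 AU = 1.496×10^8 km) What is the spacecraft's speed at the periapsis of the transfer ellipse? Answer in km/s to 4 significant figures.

v = 34.82 km/s

In km: r₁ = 5.47 × 1.496×10^8 = 8.18312×10^8 km; r₂ = 1.20 × 1.496×10^8 = 1.7952×10^8 km.
The Hohmann ellipse has a_t = (r₁ + r₂)/2 = 4.98916×10^8 km.
At periapsis, r = 1.7952×10^8 km.
Applying v² = μ(2/r − 1/a_t): v = 34.82 km/s.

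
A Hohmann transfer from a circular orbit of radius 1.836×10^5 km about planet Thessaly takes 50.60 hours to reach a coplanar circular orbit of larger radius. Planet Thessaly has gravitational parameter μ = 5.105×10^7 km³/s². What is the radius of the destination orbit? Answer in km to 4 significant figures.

r₂ = 9.279×10^5 km

Transfer time t = 50.60 hours = 1.8216×10^5 s, and t = π√(a_t³/μ).
So a_t = (μ t²/π²)^(1/3) = (5.105×10^7 × (1.8216×10^5)² / π²)^(1/3) = 5.5573×10^5 km.
Since a_t = (r₁ + r₂)/2, r₂ = 2a_t − r₁ = 2×5.5573×10^5 − 1.836×10^5 = 9.2786×10^5 km.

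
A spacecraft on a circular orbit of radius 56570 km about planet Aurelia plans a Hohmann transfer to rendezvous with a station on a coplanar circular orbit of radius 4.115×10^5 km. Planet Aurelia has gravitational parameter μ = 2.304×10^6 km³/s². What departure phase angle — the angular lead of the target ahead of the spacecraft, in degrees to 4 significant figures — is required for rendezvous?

φ = 102.8°

Semi-major axis of the transfer orbit: a_t = (56570 + 4.115×10^5)/2 = 2.34035×10^5 km.
Transfer time t = π√(a_t³/μ) = 2.34331×10^5 s.
Target angular speed ω₂ = √(μ/r₂³) = 5.75025×10^-6 rad/s.
Angle swept by the target during transfer: ω₂·t = 1.34746 rad = 77.20°.
The spacecraft traverses 180° on the transfer ellipse, so the target must lead by 180° − 77.20° = 102.8°.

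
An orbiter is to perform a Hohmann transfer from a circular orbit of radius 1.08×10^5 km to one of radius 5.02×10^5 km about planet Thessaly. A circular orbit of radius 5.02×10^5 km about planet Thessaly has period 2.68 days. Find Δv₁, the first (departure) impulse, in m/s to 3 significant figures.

From Kepler's third law T² = 4π²r³/μ at r = 5.02×10^5 km, T = 2.68 days = 2.68 × 86400 s = 2.31552×10^5 s: μ = 4π²r³/T² = 9.31481×10^7 km³/s².
The Hohmann ellipse has a_t = (r₁ + r₂)/2 = 3.050×10^5 km.
Circular speed at r = 1.080×10^5 km: v_c = √(μ/r) = 29.368 km/s.
Transfer-orbit speed at the same r (vis-viva, a = a_t): v_t = √[μ(2/r − 1/a_t)] = 37.677 km/s.
Δv₁ = |v_t − v_c| = |37.677 − 29.368| = 8.309 km/s.

Δv₁ = 8310 m/s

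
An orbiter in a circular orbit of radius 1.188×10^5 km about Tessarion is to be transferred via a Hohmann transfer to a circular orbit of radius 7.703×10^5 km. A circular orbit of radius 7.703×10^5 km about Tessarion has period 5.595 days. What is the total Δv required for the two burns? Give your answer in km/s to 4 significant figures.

From Kepler's third law T² = 4π²r³/μ at r = 7.703×10^5 km, T = 5.595 days = 5.595 × 86400 s = 4.83408×10^5 s: μ = 4π²r³/T² = 7.72168×10^7 km³/s².
The Hohmann ellipse has a_t = (r₁ + r₂)/2 = 4.4455×10^5 km.
Circular speed at r₁: v₁ = √(μ/r₁) = √(7.72168×10^7/1.188×10^5) = 25.495 km/s.
On the transfer ellipse at r₁, v² = μ(2/r − 1/a) gives v_p = √[μ(2/r₁ − 1/a_t)] = 33.560 km/s.
First burn Δv₁ = |v_p − v₁| = 8.065 km/s.
At r₂, v₂ = √(μ/r₂) = 10.012 km/s.
Transfer-orbit speed at r₂: v_a = √[μ(2/r₂ − 1/a_t)] = 5.1758 km/s.
Second burn Δv₂ = |v₂ − v_a| = 4.836 km/s.
Δv = Δv₁ + Δv₂ = 8.065 + 4.836 = 12.90 km/s.

Δv = 12.90 km/s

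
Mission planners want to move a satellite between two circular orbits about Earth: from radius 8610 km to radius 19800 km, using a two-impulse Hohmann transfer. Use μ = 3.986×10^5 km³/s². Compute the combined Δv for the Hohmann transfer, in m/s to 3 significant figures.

Δv = 2220 m/s

The Hohmann ellipse has a_t = (r₁ + r₂)/2 = 14205 km.
Circular speed at r₁: v₁ = √(μ/r₁) = √(3.986×10^5/8610) = 6.804 km/s.
On the transfer ellipse at r₁, vis-viva equation gives v_p = √[μ(2/r₁ − 1/a_t)] = 8.033 km/s.
First burn Δv₁ = |v_p − v₁| = 1.229 km/s.
Circular speed at r₂: v₂ = √(μ/r₂) = 4.48679 km/s.
Transfer-orbit speed at r₂: v_a = √[μ(2/r₂ − 1/a_t)] = 3.49315 km/s.
Second burn Δv₂ = |v₂ − v_a| = 0.9936 km/s.
Δv = Δv₁ + Δv₂ = 1.229 + 0.9936 = 2.223 km/s.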